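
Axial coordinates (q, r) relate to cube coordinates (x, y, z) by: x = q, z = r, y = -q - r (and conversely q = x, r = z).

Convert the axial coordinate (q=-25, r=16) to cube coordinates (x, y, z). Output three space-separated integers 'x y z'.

Answer: -25 9 16

Derivation:
x = q = -25
z = r = 16
y = -x - z = -(-25) - (16) = 9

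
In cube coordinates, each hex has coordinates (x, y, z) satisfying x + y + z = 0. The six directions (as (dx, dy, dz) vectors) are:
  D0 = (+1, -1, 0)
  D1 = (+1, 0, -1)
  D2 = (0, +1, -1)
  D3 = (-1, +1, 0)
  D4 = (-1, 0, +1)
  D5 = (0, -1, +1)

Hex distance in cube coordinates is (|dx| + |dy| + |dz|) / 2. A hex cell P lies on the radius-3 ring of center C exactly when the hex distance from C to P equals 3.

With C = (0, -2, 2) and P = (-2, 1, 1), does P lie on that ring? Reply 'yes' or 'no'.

|px - cx| = |-2 - 0| = 2
|py - cy| = |1 - (-2)| = 3
|pz - cz| = |1 - 2| = 1
distance = (2+3+1)/2 = 6/2 = 3
radius = 3; distance == radius -> yes

Answer: yes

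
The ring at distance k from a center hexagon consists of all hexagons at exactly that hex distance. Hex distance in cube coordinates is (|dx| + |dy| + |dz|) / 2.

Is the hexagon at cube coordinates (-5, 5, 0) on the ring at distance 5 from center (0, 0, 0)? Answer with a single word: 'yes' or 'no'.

Answer: yes

Derivation:
|px - cx| = |-5 - 0| = 5
|py - cy| = |5 - 0| = 5
|pz - cz| = |0 - 0| = 0
distance = (5+5+0)/2 = 10/2 = 5
radius = 5; distance == radius -> yes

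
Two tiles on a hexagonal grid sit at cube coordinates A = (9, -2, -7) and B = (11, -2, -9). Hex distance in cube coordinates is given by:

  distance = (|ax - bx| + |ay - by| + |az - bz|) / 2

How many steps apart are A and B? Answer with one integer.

Answer: 2

Derivation:
|ax - bx| = |9 - 11| = 2
|ay - by| = |-2 - (-2)| = 0
|az - bz| = |-7 - (-9)| = 2
distance = (2 + 0 + 2) / 2 = 4 / 2 = 2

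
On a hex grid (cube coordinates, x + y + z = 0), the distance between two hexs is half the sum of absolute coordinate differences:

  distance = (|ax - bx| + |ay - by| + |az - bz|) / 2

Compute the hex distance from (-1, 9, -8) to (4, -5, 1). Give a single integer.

Answer: 14

Derivation:
|ax - bx| = |-1 - 4| = 5
|ay - by| = |9 - (-5)| = 14
|az - bz| = |-8 - 1| = 9
distance = (5 + 14 + 9) / 2 = 28 / 2 = 14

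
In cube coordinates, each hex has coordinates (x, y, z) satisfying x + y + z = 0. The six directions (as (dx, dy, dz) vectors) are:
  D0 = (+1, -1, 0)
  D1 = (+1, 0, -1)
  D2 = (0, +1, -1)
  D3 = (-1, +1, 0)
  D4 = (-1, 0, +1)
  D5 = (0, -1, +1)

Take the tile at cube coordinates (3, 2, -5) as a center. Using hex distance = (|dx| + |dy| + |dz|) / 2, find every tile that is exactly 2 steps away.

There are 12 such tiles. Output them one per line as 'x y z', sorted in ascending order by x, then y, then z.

Answer: 1 2 -3
1 3 -4
1 4 -5
2 1 -3
2 4 -6
3 0 -3
3 4 -7
4 0 -4
4 3 -7
5 0 -5
5 1 -6
5 2 -7

Derivation:
Walk ring at distance 2 from (3, 2, -5):
Start at center + D4*2 = (1, 2, -3)
  hex 0: (1, 2, -3)
  hex 1: (2, 1, -3)
  hex 2: (3, 0, -3)
  hex 3: (4, 0, -4)
  hex 4: (5, 0, -5)
  hex 5: (5, 1, -6)
  hex 6: (5, 2, -7)
  hex 7: (4, 3, -7)
  hex 8: (3, 4, -7)
  hex 9: (2, 4, -6)
  hex 10: (1, 4, -5)
  hex 11: (1, 3, -4)
Sorted: 12 hexes.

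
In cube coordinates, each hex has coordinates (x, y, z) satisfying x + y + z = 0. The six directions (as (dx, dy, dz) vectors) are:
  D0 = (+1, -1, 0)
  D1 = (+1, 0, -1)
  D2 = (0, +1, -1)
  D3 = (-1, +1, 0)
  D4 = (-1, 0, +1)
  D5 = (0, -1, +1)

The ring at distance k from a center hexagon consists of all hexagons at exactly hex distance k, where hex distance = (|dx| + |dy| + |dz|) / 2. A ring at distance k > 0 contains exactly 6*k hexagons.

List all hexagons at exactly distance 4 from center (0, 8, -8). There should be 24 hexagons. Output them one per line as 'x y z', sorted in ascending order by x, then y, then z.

Walk ring at distance 4 from (0, 8, -8):
Start at center + D4*4 = (-4, 8, -4)
  hex 0: (-4, 8, -4)
  hex 1: (-3, 7, -4)
  hex 2: (-2, 6, -4)
  hex 3: (-1, 5, -4)
  hex 4: (0, 4, -4)
  hex 5: (1, 4, -5)
  hex 6: (2, 4, -6)
  hex 7: (3, 4, -7)
  hex 8: (4, 4, -8)
  hex 9: (4, 5, -9)
  hex 10: (4, 6, -10)
  hex 11: (4, 7, -11)
  hex 12: (4, 8, -12)
  hex 13: (3, 9, -12)
  hex 14: (2, 10, -12)
  hex 15: (1, 11, -12)
  hex 16: (0, 12, -12)
  hex 17: (-1, 12, -11)
  hex 18: (-2, 12, -10)
  hex 19: (-3, 12, -9)
  hex 20: (-4, 12, -8)
  hex 21: (-4, 11, -7)
  hex 22: (-4, 10, -6)
  hex 23: (-4, 9, -5)
Sorted: 24 hexes.

Answer: -4 8 -4
-4 9 -5
-4 10 -6
-4 11 -7
-4 12 -8
-3 7 -4
-3 12 -9
-2 6 -4
-2 12 -10
-1 5 -4
-1 12 -11
0 4 -4
0 12 -12
1 4 -5
1 11 -12
2 4 -6
2 10 -12
3 4 -7
3 9 -12
4 4 -8
4 5 -9
4 6 -10
4 7 -11
4 8 -12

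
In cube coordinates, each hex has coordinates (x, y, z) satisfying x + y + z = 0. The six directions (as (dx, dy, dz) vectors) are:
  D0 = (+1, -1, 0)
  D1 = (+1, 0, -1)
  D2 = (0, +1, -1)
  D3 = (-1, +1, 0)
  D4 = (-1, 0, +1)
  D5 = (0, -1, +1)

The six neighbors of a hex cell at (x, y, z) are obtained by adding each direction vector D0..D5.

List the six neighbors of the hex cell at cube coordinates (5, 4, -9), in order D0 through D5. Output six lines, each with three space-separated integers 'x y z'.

Answer: 6 3 -9
6 4 -10
5 5 -10
4 5 -9
4 4 -8
5 3 -8

Derivation:
Center: (5, 4, -9). Add each direction:
  D0: (5, 4, -9) + (1, -1, 0) = (6, 3, -9)
  D1: (5, 4, -9) + (1, 0, -1) = (6, 4, -10)
  D2: (5, 4, -9) + (0, 1, -1) = (5, 5, -10)
  D3: (5, 4, -9) + (-1, 1, 0) = (4, 5, -9)
  D4: (5, 4, -9) + (-1, 0, 1) = (4, 4, -8)
  D5: (5, 4, -9) + (0, -1, 1) = (5, 3, -8)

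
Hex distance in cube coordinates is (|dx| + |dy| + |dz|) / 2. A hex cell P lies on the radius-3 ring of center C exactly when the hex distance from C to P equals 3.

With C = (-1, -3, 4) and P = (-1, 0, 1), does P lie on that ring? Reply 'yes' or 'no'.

|px - cx| = |-1 - (-1)| = 0
|py - cy| = |0 - (-3)| = 3
|pz - cz| = |1 - 4| = 3
distance = (0+3+3)/2 = 6/2 = 3
radius = 3; distance == radius -> yes

Answer: yes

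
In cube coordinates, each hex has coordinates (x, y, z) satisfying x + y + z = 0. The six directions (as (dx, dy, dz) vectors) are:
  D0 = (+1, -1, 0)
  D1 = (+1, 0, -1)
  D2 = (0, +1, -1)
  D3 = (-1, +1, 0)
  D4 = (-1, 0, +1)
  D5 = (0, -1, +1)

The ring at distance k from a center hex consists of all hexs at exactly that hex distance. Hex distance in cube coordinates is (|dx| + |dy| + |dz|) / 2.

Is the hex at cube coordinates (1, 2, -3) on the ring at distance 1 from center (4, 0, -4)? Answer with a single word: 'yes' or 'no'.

Answer: no

Derivation:
|px - cx| = |1 - 4| = 3
|py - cy| = |2 - 0| = 2
|pz - cz| = |-3 - (-4)| = 1
distance = (3+2+1)/2 = 6/2 = 3
radius = 1; distance != radius -> no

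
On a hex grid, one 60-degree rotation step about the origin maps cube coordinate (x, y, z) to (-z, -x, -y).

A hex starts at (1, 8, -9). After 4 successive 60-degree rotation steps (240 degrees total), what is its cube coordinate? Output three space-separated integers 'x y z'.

Answer: -9 1 8

Derivation:
Start: (1, 8, -9)
Step 1: (1, 8, -9) -> (-(-9), -(1), -(8)) = (9, -1, -8)
Step 2: (9, -1, -8) -> (-(-8), -(9), -(-1)) = (8, -9, 1)
Step 3: (8, -9, 1) -> (-(1), -(8), -(-9)) = (-1, -8, 9)
Step 4: (-1, -8, 9) -> (-(9), -(-1), -(-8)) = (-9, 1, 8)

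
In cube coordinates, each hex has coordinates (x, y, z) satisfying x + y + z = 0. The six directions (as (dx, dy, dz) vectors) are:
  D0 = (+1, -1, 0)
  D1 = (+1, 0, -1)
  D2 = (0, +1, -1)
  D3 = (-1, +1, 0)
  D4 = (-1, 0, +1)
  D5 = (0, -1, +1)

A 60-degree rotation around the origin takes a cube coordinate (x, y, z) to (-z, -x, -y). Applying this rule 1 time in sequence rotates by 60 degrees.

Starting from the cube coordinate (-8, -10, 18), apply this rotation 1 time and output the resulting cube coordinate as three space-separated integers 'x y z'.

Start: (-8, -10, 18)
Step 1: (-8, -10, 18) -> (-(18), -(-8), -(-10)) = (-18, 8, 10)

Answer: -18 8 10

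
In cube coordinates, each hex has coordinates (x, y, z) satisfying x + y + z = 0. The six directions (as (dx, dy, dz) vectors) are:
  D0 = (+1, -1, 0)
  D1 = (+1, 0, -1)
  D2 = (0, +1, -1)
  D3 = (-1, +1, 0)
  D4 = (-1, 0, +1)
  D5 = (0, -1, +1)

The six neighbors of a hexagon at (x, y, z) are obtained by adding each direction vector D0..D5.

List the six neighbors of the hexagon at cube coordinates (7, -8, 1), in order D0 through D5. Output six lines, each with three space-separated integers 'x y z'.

Center: (7, -8, 1). Add each direction:
  D0: (7, -8, 1) + (1, -1, 0) = (8, -9, 1)
  D1: (7, -8, 1) + (1, 0, -1) = (8, -8, 0)
  D2: (7, -8, 1) + (0, 1, -1) = (7, -7, 0)
  D3: (7, -8, 1) + (-1, 1, 0) = (6, -7, 1)
  D4: (7, -8, 1) + (-1, 0, 1) = (6, -8, 2)
  D5: (7, -8, 1) + (0, -1, 1) = (7, -9, 2)

Answer: 8 -9 1
8 -8 0
7 -7 0
6 -7 1
6 -8 2
7 -9 2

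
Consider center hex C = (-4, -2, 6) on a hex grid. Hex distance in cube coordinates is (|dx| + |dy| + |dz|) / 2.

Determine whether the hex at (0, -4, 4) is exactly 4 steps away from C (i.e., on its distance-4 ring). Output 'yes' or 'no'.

|px - cx| = |0 - (-4)| = 4
|py - cy| = |-4 - (-2)| = 2
|pz - cz| = |4 - 6| = 2
distance = (4+2+2)/2 = 8/2 = 4
radius = 4; distance == radius -> yes

Answer: yes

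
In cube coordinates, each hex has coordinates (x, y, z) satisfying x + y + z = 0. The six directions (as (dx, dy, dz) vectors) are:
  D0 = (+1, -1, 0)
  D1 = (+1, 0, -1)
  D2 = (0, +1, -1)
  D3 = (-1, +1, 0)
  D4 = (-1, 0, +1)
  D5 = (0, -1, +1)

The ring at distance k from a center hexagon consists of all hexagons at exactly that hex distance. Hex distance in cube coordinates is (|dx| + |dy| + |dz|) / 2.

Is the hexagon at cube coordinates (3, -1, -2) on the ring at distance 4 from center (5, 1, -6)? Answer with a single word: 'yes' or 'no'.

Answer: yes

Derivation:
|px - cx| = |3 - 5| = 2
|py - cy| = |-1 - 1| = 2
|pz - cz| = |-2 - (-6)| = 4
distance = (2+2+4)/2 = 8/2 = 4
radius = 4; distance == radius -> yes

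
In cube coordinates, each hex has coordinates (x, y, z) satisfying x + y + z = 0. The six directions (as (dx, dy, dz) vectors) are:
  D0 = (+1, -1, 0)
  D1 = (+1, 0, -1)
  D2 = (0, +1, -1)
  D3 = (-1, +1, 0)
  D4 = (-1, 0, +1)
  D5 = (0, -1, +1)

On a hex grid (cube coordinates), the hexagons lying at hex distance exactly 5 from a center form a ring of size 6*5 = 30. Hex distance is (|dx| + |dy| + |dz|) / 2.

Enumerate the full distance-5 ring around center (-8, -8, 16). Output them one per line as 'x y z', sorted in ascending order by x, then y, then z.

Answer: -13 -8 21
-13 -7 20
-13 -6 19
-13 -5 18
-13 -4 17
-13 -3 16
-12 -9 21
-12 -3 15
-11 -10 21
-11 -3 14
-10 -11 21
-10 -3 13
-9 -12 21
-9 -3 12
-8 -13 21
-8 -3 11
-7 -13 20
-7 -4 11
-6 -13 19
-6 -5 11
-5 -13 18
-5 -6 11
-4 -13 17
-4 -7 11
-3 -13 16
-3 -12 15
-3 -11 14
-3 -10 13
-3 -9 12
-3 -8 11

Derivation:
Walk ring at distance 5 from (-8, -8, 16):
Start at center + D4*5 = (-13, -8, 21)
  hex 0: (-13, -8, 21)
  hex 1: (-12, -9, 21)
  hex 2: (-11, -10, 21)
  hex 3: (-10, -11, 21)
  hex 4: (-9, -12, 21)
  hex 5: (-8, -13, 21)
  hex 6: (-7, -13, 20)
  hex 7: (-6, -13, 19)
  hex 8: (-5, -13, 18)
  hex 9: (-4, -13, 17)
  hex 10: (-3, -13, 16)
  hex 11: (-3, -12, 15)
  hex 12: (-3, -11, 14)
  hex 13: (-3, -10, 13)
  hex 14: (-3, -9, 12)
  hex 15: (-3, -8, 11)
  hex 16: (-4, -7, 11)
  hex 17: (-5, -6, 11)
  hex 18: (-6, -5, 11)
  hex 19: (-7, -4, 11)
  hex 20: (-8, -3, 11)
  hex 21: (-9, -3, 12)
  hex 22: (-10, -3, 13)
  hex 23: (-11, -3, 14)
  hex 24: (-12, -3, 15)
  hex 25: (-13, -3, 16)
  hex 26: (-13, -4, 17)
  hex 27: (-13, -5, 18)
  hex 28: (-13, -6, 19)
  hex 29: (-13, -7, 20)
Sorted: 30 hexes.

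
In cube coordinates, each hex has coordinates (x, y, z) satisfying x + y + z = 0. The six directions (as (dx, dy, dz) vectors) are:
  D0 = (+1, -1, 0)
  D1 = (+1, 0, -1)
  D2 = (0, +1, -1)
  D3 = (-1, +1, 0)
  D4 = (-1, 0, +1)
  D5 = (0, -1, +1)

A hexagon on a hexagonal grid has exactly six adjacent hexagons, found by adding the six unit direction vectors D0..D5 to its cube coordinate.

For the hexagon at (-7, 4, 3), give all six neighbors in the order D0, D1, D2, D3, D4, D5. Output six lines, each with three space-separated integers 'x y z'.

Center: (-7, 4, 3). Add each direction:
  D0: (-7, 4, 3) + (1, -1, 0) = (-6, 3, 3)
  D1: (-7, 4, 3) + (1, 0, -1) = (-6, 4, 2)
  D2: (-7, 4, 3) + (0, 1, -1) = (-7, 5, 2)
  D3: (-7, 4, 3) + (-1, 1, 0) = (-8, 5, 3)
  D4: (-7, 4, 3) + (-1, 0, 1) = (-8, 4, 4)
  D5: (-7, 4, 3) + (0, -1, 1) = (-7, 3, 4)

Answer: -6 3 3
-6 4 2
-7 5 2
-8 5 3
-8 4 4
-7 3 4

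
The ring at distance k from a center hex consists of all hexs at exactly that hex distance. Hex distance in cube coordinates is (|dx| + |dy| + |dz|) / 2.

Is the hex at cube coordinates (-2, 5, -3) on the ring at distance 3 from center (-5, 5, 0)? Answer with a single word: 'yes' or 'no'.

Answer: yes

Derivation:
|px - cx| = |-2 - (-5)| = 3
|py - cy| = |5 - 5| = 0
|pz - cz| = |-3 - 0| = 3
distance = (3+0+3)/2 = 6/2 = 3
radius = 3; distance == radius -> yes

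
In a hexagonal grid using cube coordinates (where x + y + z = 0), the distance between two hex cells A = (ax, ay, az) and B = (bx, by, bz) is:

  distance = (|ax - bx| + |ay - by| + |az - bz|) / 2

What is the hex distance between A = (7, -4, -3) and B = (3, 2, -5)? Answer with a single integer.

|ax - bx| = |7 - 3| = 4
|ay - by| = |-4 - 2| = 6
|az - bz| = |-3 - (-5)| = 2
distance = (4 + 6 + 2) / 2 = 12 / 2 = 6

Answer: 6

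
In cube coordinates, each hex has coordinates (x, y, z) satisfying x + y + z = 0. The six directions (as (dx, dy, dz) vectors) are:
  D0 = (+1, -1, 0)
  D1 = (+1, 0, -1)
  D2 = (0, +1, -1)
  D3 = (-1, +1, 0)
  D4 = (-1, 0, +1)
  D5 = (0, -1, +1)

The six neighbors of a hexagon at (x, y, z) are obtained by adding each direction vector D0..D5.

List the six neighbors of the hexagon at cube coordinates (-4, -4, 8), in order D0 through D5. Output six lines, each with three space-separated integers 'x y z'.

Answer: -3 -5 8
-3 -4 7
-4 -3 7
-5 -3 8
-5 -4 9
-4 -5 9

Derivation:
Center: (-4, -4, 8). Add each direction:
  D0: (-4, -4, 8) + (1, -1, 0) = (-3, -5, 8)
  D1: (-4, -4, 8) + (1, 0, -1) = (-3, -4, 7)
  D2: (-4, -4, 8) + (0, 1, -1) = (-4, -3, 7)
  D3: (-4, -4, 8) + (-1, 1, 0) = (-5, -3, 8)
  D4: (-4, -4, 8) + (-1, 0, 1) = (-5, -4, 9)
  D5: (-4, -4, 8) + (0, -1, 1) = (-4, -5, 9)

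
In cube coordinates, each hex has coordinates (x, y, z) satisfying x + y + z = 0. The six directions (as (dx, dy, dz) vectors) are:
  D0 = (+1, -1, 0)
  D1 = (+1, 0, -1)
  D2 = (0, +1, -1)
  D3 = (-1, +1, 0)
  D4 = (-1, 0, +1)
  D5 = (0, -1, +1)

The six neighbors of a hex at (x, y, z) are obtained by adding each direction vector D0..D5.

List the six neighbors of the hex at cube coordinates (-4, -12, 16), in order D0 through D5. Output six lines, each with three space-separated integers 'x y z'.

Answer: -3 -13 16
-3 -12 15
-4 -11 15
-5 -11 16
-5 -12 17
-4 -13 17

Derivation:
Center: (-4, -12, 16). Add each direction:
  D0: (-4, -12, 16) + (1, -1, 0) = (-3, -13, 16)
  D1: (-4, -12, 16) + (1, 0, -1) = (-3, -12, 15)
  D2: (-4, -12, 16) + (0, 1, -1) = (-4, -11, 15)
  D3: (-4, -12, 16) + (-1, 1, 0) = (-5, -11, 16)
  D4: (-4, -12, 16) + (-1, 0, 1) = (-5, -12, 17)
  D5: (-4, -12, 16) + (0, -1, 1) = (-4, -13, 17)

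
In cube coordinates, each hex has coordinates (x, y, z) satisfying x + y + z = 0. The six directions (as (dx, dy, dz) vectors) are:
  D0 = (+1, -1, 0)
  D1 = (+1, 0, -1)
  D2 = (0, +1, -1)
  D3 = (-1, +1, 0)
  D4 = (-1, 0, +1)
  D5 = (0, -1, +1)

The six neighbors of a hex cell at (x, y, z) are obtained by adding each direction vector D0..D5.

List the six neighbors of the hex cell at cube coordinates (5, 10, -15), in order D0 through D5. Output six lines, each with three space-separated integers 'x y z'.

Center: (5, 10, -15). Add each direction:
  D0: (5, 10, -15) + (1, -1, 0) = (6, 9, -15)
  D1: (5, 10, -15) + (1, 0, -1) = (6, 10, -16)
  D2: (5, 10, -15) + (0, 1, -1) = (5, 11, -16)
  D3: (5, 10, -15) + (-1, 1, 0) = (4, 11, -15)
  D4: (5, 10, -15) + (-1, 0, 1) = (4, 10, -14)
  D5: (5, 10, -15) + (0, -1, 1) = (5, 9, -14)

Answer: 6 9 -15
6 10 -16
5 11 -16
4 11 -15
4 10 -14
5 9 -14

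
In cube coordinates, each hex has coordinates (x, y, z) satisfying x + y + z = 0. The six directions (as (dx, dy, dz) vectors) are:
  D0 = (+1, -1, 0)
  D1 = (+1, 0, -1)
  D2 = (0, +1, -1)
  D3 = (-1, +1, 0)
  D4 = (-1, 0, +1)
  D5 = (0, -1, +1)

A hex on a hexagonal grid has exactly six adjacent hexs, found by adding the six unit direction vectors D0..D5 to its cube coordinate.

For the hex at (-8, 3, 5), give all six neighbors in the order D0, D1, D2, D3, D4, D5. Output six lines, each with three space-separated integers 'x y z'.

Answer: -7 2 5
-7 3 4
-8 4 4
-9 4 5
-9 3 6
-8 2 6

Derivation:
Center: (-8, 3, 5). Add each direction:
  D0: (-8, 3, 5) + (1, -1, 0) = (-7, 2, 5)
  D1: (-8, 3, 5) + (1, 0, -1) = (-7, 3, 4)
  D2: (-8, 3, 5) + (0, 1, -1) = (-8, 4, 4)
  D3: (-8, 3, 5) + (-1, 1, 0) = (-9, 4, 5)
  D4: (-8, 3, 5) + (-1, 0, 1) = (-9, 3, 6)
  D5: (-8, 3, 5) + (0, -1, 1) = (-8, 2, 6)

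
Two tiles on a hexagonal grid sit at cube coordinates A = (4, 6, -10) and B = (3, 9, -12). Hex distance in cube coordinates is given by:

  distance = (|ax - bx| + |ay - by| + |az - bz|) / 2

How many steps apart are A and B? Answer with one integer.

Answer: 3

Derivation:
|ax - bx| = |4 - 3| = 1
|ay - by| = |6 - 9| = 3
|az - bz| = |-10 - (-12)| = 2
distance = (1 + 3 + 2) / 2 = 6 / 2 = 3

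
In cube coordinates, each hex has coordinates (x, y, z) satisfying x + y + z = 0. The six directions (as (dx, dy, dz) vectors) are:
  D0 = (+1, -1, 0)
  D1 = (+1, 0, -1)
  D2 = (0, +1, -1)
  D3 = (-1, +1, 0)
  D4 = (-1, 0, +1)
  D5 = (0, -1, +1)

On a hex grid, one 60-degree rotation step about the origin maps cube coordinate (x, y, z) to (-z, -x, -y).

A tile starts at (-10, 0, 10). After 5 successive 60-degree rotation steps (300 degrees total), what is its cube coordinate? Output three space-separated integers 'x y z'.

Answer: 0 -10 10

Derivation:
Start: (-10, 0, 10)
Step 1: (-10, 0, 10) -> (-(10), -(-10), -(0)) = (-10, 10, 0)
Step 2: (-10, 10, 0) -> (-(0), -(-10), -(10)) = (0, 10, -10)
Step 3: (0, 10, -10) -> (-(-10), -(0), -(10)) = (10, 0, -10)
Step 4: (10, 0, -10) -> (-(-10), -(10), -(0)) = (10, -10, 0)
Step 5: (10, -10, 0) -> (-(0), -(10), -(-10)) = (0, -10, 10)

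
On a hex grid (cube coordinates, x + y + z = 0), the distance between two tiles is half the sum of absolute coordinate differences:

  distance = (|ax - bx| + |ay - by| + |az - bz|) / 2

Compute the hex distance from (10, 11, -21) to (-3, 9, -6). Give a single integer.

|ax - bx| = |10 - (-3)| = 13
|ay - by| = |11 - 9| = 2
|az - bz| = |-21 - (-6)| = 15
distance = (13 + 2 + 15) / 2 = 30 / 2 = 15

Answer: 15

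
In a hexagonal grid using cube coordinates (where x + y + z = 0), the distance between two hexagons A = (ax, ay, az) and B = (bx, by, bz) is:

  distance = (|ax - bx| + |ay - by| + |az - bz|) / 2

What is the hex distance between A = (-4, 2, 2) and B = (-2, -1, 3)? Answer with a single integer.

|ax - bx| = |-4 - (-2)| = 2
|ay - by| = |2 - (-1)| = 3
|az - bz| = |2 - 3| = 1
distance = (2 + 3 + 1) / 2 = 6 / 2 = 3

Answer: 3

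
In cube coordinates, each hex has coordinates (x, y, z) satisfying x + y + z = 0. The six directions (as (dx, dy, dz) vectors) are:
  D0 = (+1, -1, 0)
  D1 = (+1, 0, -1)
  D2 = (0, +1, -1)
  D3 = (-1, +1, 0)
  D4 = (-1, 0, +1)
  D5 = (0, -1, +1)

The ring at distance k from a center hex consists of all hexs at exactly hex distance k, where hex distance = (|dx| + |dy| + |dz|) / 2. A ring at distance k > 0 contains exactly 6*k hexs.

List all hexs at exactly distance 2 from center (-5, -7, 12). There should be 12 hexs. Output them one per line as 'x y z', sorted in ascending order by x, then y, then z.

Walk ring at distance 2 from (-5, -7, 12):
Start at center + D4*2 = (-7, -7, 14)
  hex 0: (-7, -7, 14)
  hex 1: (-6, -8, 14)
  hex 2: (-5, -9, 14)
  hex 3: (-4, -9, 13)
  hex 4: (-3, -9, 12)
  hex 5: (-3, -8, 11)
  hex 6: (-3, -7, 10)
  hex 7: (-4, -6, 10)
  hex 8: (-5, -5, 10)
  hex 9: (-6, -5, 11)
  hex 10: (-7, -5, 12)
  hex 11: (-7, -6, 13)
Sorted: 12 hexes.

Answer: -7 -7 14
-7 -6 13
-7 -5 12
-6 -8 14
-6 -5 11
-5 -9 14
-5 -5 10
-4 -9 13
-4 -6 10
-3 -9 12
-3 -8 11
-3 -7 10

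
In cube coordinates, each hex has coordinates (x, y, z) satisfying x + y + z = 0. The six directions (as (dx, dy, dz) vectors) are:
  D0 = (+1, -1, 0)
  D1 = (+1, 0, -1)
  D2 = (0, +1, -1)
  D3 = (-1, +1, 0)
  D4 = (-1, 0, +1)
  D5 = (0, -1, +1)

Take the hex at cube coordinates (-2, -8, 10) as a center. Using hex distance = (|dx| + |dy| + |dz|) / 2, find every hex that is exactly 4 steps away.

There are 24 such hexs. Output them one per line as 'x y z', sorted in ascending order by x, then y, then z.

Walk ring at distance 4 from (-2, -8, 10):
Start at center + D4*4 = (-6, -8, 14)
  hex 0: (-6, -8, 14)
  hex 1: (-5, -9, 14)
  hex 2: (-4, -10, 14)
  hex 3: (-3, -11, 14)
  hex 4: (-2, -12, 14)
  hex 5: (-1, -12, 13)
  hex 6: (0, -12, 12)
  hex 7: (1, -12, 11)
  hex 8: (2, -12, 10)
  hex 9: (2, -11, 9)
  hex 10: (2, -10, 8)
  hex 11: (2, -9, 7)
  hex 12: (2, -8, 6)
  hex 13: (1, -7, 6)
  hex 14: (0, -6, 6)
  hex 15: (-1, -5, 6)
  hex 16: (-2, -4, 6)
  hex 17: (-3, -4, 7)
  hex 18: (-4, -4, 8)
  hex 19: (-5, -4, 9)
  hex 20: (-6, -4, 10)
  hex 21: (-6, -5, 11)
  hex 22: (-6, -6, 12)
  hex 23: (-6, -7, 13)
Sorted: 24 hexes.

Answer: -6 -8 14
-6 -7 13
-6 -6 12
-6 -5 11
-6 -4 10
-5 -9 14
-5 -4 9
-4 -10 14
-4 -4 8
-3 -11 14
-3 -4 7
-2 -12 14
-2 -4 6
-1 -12 13
-1 -5 6
0 -12 12
0 -6 6
1 -12 11
1 -7 6
2 -12 10
2 -11 9
2 -10 8
2 -9 7
2 -8 6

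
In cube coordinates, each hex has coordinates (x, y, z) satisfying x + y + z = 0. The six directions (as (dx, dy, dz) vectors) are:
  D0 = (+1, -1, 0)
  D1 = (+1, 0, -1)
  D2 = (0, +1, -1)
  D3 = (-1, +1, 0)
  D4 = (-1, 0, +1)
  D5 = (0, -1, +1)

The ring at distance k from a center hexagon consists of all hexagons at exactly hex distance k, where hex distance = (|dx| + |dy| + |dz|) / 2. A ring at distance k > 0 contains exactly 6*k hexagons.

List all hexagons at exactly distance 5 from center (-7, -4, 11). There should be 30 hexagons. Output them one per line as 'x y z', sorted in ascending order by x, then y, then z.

Walk ring at distance 5 from (-7, -4, 11):
Start at center + D4*5 = (-12, -4, 16)
  hex 0: (-12, -4, 16)
  hex 1: (-11, -5, 16)
  hex 2: (-10, -6, 16)
  hex 3: (-9, -7, 16)
  hex 4: (-8, -8, 16)
  hex 5: (-7, -9, 16)
  hex 6: (-6, -9, 15)
  hex 7: (-5, -9, 14)
  hex 8: (-4, -9, 13)
  hex 9: (-3, -9, 12)
  hex 10: (-2, -9, 11)
  hex 11: (-2, -8, 10)
  hex 12: (-2, -7, 9)
  hex 13: (-2, -6, 8)
  hex 14: (-2, -5, 7)
  hex 15: (-2, -4, 6)
  hex 16: (-3, -3, 6)
  hex 17: (-4, -2, 6)
  hex 18: (-5, -1, 6)
  hex 19: (-6, 0, 6)
  hex 20: (-7, 1, 6)
  hex 21: (-8, 1, 7)
  hex 22: (-9, 1, 8)
  hex 23: (-10, 1, 9)
  hex 24: (-11, 1, 10)
  hex 25: (-12, 1, 11)
  hex 26: (-12, 0, 12)
  hex 27: (-12, -1, 13)
  hex 28: (-12, -2, 14)
  hex 29: (-12, -3, 15)
Sorted: 30 hexes.

Answer: -12 -4 16
-12 -3 15
-12 -2 14
-12 -1 13
-12 0 12
-12 1 11
-11 -5 16
-11 1 10
-10 -6 16
-10 1 9
-9 -7 16
-9 1 8
-8 -8 16
-8 1 7
-7 -9 16
-7 1 6
-6 -9 15
-6 0 6
-5 -9 14
-5 -1 6
-4 -9 13
-4 -2 6
-3 -9 12
-3 -3 6
-2 -9 11
-2 -8 10
-2 -7 9
-2 -6 8
-2 -5 7
-2 -4 6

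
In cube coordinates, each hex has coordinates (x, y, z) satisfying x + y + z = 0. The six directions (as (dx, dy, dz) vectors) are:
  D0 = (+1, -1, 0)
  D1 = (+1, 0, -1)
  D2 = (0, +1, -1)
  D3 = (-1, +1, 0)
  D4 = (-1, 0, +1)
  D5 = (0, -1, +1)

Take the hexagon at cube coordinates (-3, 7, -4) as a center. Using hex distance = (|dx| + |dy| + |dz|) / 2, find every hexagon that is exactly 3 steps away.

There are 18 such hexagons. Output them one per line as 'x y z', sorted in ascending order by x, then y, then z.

Answer: -6 7 -1
-6 8 -2
-6 9 -3
-6 10 -4
-5 6 -1
-5 10 -5
-4 5 -1
-4 10 -6
-3 4 -1
-3 10 -7
-2 4 -2
-2 9 -7
-1 4 -3
-1 8 -7
0 4 -4
0 5 -5
0 6 -6
0 7 -7

Derivation:
Walk ring at distance 3 from (-3, 7, -4):
Start at center + D4*3 = (-6, 7, -1)
  hex 0: (-6, 7, -1)
  hex 1: (-5, 6, -1)
  hex 2: (-4, 5, -1)
  hex 3: (-3, 4, -1)
  hex 4: (-2, 4, -2)
  hex 5: (-1, 4, -3)
  hex 6: (0, 4, -4)
  hex 7: (0, 5, -5)
  hex 8: (0, 6, -6)
  hex 9: (0, 7, -7)
  hex 10: (-1, 8, -7)
  hex 11: (-2, 9, -7)
  hex 12: (-3, 10, -7)
  hex 13: (-4, 10, -6)
  hex 14: (-5, 10, -5)
  hex 15: (-6, 10, -4)
  hex 16: (-6, 9, -3)
  hex 17: (-6, 8, -2)
Sorted: 18 hexes.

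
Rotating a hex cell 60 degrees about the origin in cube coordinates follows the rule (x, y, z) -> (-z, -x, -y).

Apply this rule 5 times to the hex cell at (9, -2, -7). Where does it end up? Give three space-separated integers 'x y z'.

Answer: 2 7 -9

Derivation:
Start: (9, -2, -7)
Step 1: (9, -2, -7) -> (-(-7), -(9), -(-2)) = (7, -9, 2)
Step 2: (7, -9, 2) -> (-(2), -(7), -(-9)) = (-2, -7, 9)
Step 3: (-2, -7, 9) -> (-(9), -(-2), -(-7)) = (-9, 2, 7)
Step 4: (-9, 2, 7) -> (-(7), -(-9), -(2)) = (-7, 9, -2)
Step 5: (-7, 9, -2) -> (-(-2), -(-7), -(9)) = (2, 7, -9)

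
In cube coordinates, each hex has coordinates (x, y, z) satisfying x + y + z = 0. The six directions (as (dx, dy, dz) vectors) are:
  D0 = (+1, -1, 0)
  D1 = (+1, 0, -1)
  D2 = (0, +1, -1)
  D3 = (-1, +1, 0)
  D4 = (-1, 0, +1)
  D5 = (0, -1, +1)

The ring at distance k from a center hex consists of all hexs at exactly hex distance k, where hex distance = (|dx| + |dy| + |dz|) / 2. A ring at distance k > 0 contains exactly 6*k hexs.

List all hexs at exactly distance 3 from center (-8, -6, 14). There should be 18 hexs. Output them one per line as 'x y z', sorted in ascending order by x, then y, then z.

Walk ring at distance 3 from (-8, -6, 14):
Start at center + D4*3 = (-11, -6, 17)
  hex 0: (-11, -6, 17)
  hex 1: (-10, -7, 17)
  hex 2: (-9, -8, 17)
  hex 3: (-8, -9, 17)
  hex 4: (-7, -9, 16)
  hex 5: (-6, -9, 15)
  hex 6: (-5, -9, 14)
  hex 7: (-5, -8, 13)
  hex 8: (-5, -7, 12)
  hex 9: (-5, -6, 11)
  hex 10: (-6, -5, 11)
  hex 11: (-7, -4, 11)
  hex 12: (-8, -3, 11)
  hex 13: (-9, -3, 12)
  hex 14: (-10, -3, 13)
  hex 15: (-11, -3, 14)
  hex 16: (-11, -4, 15)
  hex 17: (-11, -5, 16)
Sorted: 18 hexes.

Answer: -11 -6 17
-11 -5 16
-11 -4 15
-11 -3 14
-10 -7 17
-10 -3 13
-9 -8 17
-9 -3 12
-8 -9 17
-8 -3 11
-7 -9 16
-7 -4 11
-6 -9 15
-6 -5 11
-5 -9 14
-5 -8 13
-5 -7 12
-5 -6 11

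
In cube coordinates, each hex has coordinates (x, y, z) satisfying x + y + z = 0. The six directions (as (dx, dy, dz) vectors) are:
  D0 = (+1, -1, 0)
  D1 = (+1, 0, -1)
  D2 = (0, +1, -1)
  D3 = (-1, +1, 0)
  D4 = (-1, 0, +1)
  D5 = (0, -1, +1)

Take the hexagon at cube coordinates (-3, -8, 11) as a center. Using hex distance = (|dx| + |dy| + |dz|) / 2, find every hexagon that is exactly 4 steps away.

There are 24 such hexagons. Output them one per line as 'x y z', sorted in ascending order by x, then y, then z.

Answer: -7 -8 15
-7 -7 14
-7 -6 13
-7 -5 12
-7 -4 11
-6 -9 15
-6 -4 10
-5 -10 15
-5 -4 9
-4 -11 15
-4 -4 8
-3 -12 15
-3 -4 7
-2 -12 14
-2 -5 7
-1 -12 13
-1 -6 7
0 -12 12
0 -7 7
1 -12 11
1 -11 10
1 -10 9
1 -9 8
1 -8 7

Derivation:
Walk ring at distance 4 from (-3, -8, 11):
Start at center + D4*4 = (-7, -8, 15)
  hex 0: (-7, -8, 15)
  hex 1: (-6, -9, 15)
  hex 2: (-5, -10, 15)
  hex 3: (-4, -11, 15)
  hex 4: (-3, -12, 15)
  hex 5: (-2, -12, 14)
  hex 6: (-1, -12, 13)
  hex 7: (0, -12, 12)
  hex 8: (1, -12, 11)
  hex 9: (1, -11, 10)
  hex 10: (1, -10, 9)
  hex 11: (1, -9, 8)
  hex 12: (1, -8, 7)
  hex 13: (0, -7, 7)
  hex 14: (-1, -6, 7)
  hex 15: (-2, -5, 7)
  hex 16: (-3, -4, 7)
  hex 17: (-4, -4, 8)
  hex 18: (-5, -4, 9)
  hex 19: (-6, -4, 10)
  hex 20: (-7, -4, 11)
  hex 21: (-7, -5, 12)
  hex 22: (-7, -6, 13)
  hex 23: (-7, -7, 14)
Sorted: 24 hexes.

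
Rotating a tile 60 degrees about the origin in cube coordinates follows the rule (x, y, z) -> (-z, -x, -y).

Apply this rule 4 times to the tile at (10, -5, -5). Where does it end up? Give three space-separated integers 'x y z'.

Answer: -5 10 -5

Derivation:
Start: (10, -5, -5)
Step 1: (10, -5, -5) -> (-(-5), -(10), -(-5)) = (5, -10, 5)
Step 2: (5, -10, 5) -> (-(5), -(5), -(-10)) = (-5, -5, 10)
Step 3: (-5, -5, 10) -> (-(10), -(-5), -(-5)) = (-10, 5, 5)
Step 4: (-10, 5, 5) -> (-(5), -(-10), -(5)) = (-5, 10, -5)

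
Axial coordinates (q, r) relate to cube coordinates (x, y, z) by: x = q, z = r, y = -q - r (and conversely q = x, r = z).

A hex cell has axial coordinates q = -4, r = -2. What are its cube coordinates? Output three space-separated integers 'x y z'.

Answer: -4 6 -2

Derivation:
x = q = -4
z = r = -2
y = -x - z = -(-4) - (-2) = 6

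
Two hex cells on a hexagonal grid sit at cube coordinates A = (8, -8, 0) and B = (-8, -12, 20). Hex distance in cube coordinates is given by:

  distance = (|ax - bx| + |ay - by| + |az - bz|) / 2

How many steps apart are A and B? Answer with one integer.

Answer: 20

Derivation:
|ax - bx| = |8 - (-8)| = 16
|ay - by| = |-8 - (-12)| = 4
|az - bz| = |0 - 20| = 20
distance = (16 + 4 + 20) / 2 = 40 / 2 = 20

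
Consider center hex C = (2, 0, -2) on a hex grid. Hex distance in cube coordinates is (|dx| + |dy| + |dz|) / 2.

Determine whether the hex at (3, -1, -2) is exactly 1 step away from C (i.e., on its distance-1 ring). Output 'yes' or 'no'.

Answer: yes

Derivation:
|px - cx| = |3 - 2| = 1
|py - cy| = |-1 - 0| = 1
|pz - cz| = |-2 - (-2)| = 0
distance = (1+1+0)/2 = 2/2 = 1
radius = 1; distance == radius -> yes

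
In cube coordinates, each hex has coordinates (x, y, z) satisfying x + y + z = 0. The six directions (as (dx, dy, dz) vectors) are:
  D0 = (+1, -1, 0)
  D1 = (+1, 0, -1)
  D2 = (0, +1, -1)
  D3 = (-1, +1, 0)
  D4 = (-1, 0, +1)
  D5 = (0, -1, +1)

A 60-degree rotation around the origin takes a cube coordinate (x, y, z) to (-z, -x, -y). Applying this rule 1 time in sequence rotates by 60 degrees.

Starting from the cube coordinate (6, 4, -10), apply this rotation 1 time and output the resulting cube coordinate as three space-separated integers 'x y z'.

Start: (6, 4, -10)
Step 1: (6, 4, -10) -> (-(-10), -(6), -(4)) = (10, -6, -4)

Answer: 10 -6 -4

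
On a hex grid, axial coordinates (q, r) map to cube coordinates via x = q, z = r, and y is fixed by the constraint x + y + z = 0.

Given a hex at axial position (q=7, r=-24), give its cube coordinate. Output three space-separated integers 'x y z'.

x = q = 7
z = r = -24
y = -x - z = -(7) - (-24) = 17

Answer: 7 17 -24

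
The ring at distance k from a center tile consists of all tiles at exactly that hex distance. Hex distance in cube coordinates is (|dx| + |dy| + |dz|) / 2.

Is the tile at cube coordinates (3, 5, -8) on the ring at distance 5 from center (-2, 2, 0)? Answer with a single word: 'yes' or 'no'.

Answer: no

Derivation:
|px - cx| = |3 - (-2)| = 5
|py - cy| = |5 - 2| = 3
|pz - cz| = |-8 - 0| = 8
distance = (5+3+8)/2 = 16/2 = 8
radius = 5; distance != radius -> no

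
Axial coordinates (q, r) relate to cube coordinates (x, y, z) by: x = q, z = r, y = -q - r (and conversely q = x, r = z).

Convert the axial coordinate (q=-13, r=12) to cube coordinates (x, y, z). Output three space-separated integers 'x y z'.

Answer: -13 1 12

Derivation:
x = q = -13
z = r = 12
y = -x - z = -(-13) - (12) = 1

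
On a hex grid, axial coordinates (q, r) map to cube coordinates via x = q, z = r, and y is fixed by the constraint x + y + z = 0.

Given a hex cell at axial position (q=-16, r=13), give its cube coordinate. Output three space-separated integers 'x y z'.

Answer: -16 3 13

Derivation:
x = q = -16
z = r = 13
y = -x - z = -(-16) - (13) = 3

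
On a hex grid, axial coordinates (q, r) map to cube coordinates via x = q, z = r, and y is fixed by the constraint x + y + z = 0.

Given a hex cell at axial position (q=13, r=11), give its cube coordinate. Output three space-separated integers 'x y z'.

x = q = 13
z = r = 11
y = -x - z = -(13) - (11) = -24

Answer: 13 -24 11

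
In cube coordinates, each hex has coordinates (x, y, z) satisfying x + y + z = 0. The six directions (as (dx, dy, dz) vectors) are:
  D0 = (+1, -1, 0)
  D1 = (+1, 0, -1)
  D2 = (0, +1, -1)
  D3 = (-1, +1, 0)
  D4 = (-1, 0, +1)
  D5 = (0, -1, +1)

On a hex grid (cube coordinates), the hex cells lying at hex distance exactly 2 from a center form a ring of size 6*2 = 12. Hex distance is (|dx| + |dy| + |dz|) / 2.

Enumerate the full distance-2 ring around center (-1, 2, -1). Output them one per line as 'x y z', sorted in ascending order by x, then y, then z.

Answer: -3 2 1
-3 3 0
-3 4 -1
-2 1 1
-2 4 -2
-1 0 1
-1 4 -3
0 0 0
0 3 -3
1 0 -1
1 1 -2
1 2 -3

Derivation:
Walk ring at distance 2 from (-1, 2, -1):
Start at center + D4*2 = (-3, 2, 1)
  hex 0: (-3, 2, 1)
  hex 1: (-2, 1, 1)
  hex 2: (-1, 0, 1)
  hex 3: (0, 0, 0)
  hex 4: (1, 0, -1)
  hex 5: (1, 1, -2)
  hex 6: (1, 2, -3)
  hex 7: (0, 3, -3)
  hex 8: (-1, 4, -3)
  hex 9: (-2, 4, -2)
  hex 10: (-3, 4, -1)
  hex 11: (-3, 3, 0)
Sorted: 12 hexes.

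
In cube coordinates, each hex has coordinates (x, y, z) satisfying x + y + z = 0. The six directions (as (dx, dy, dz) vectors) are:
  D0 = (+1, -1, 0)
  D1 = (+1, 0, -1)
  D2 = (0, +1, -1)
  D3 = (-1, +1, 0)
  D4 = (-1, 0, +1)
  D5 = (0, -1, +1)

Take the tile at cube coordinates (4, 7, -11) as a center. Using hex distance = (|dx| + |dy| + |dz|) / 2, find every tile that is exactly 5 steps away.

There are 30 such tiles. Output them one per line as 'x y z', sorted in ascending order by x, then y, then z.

Answer: -1 7 -6
-1 8 -7
-1 9 -8
-1 10 -9
-1 11 -10
-1 12 -11
0 6 -6
0 12 -12
1 5 -6
1 12 -13
2 4 -6
2 12 -14
3 3 -6
3 12 -15
4 2 -6
4 12 -16
5 2 -7
5 11 -16
6 2 -8
6 10 -16
7 2 -9
7 9 -16
8 2 -10
8 8 -16
9 2 -11
9 3 -12
9 4 -13
9 5 -14
9 6 -15
9 7 -16

Derivation:
Walk ring at distance 5 from (4, 7, -11):
Start at center + D4*5 = (-1, 7, -6)
  hex 0: (-1, 7, -6)
  hex 1: (0, 6, -6)
  hex 2: (1, 5, -6)
  hex 3: (2, 4, -6)
  hex 4: (3, 3, -6)
  hex 5: (4, 2, -6)
  hex 6: (5, 2, -7)
  hex 7: (6, 2, -8)
  hex 8: (7, 2, -9)
  hex 9: (8, 2, -10)
  hex 10: (9, 2, -11)
  hex 11: (9, 3, -12)
  hex 12: (9, 4, -13)
  hex 13: (9, 5, -14)
  hex 14: (9, 6, -15)
  hex 15: (9, 7, -16)
  hex 16: (8, 8, -16)
  hex 17: (7, 9, -16)
  hex 18: (6, 10, -16)
  hex 19: (5, 11, -16)
  hex 20: (4, 12, -16)
  hex 21: (3, 12, -15)
  hex 22: (2, 12, -14)
  hex 23: (1, 12, -13)
  hex 24: (0, 12, -12)
  hex 25: (-1, 12, -11)
  hex 26: (-1, 11, -10)
  hex 27: (-1, 10, -9)
  hex 28: (-1, 9, -8)
  hex 29: (-1, 8, -7)
Sorted: 30 hexes.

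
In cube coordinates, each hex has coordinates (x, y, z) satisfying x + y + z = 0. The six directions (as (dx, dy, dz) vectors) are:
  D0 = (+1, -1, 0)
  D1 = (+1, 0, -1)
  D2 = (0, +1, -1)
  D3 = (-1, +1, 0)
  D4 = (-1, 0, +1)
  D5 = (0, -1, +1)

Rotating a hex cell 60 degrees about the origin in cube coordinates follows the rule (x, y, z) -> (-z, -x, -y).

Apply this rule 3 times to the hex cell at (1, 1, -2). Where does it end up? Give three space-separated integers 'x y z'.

Answer: -1 -1 2

Derivation:
Start: (1, 1, -2)
Step 1: (1, 1, -2) -> (-(-2), -(1), -(1)) = (2, -1, -1)
Step 2: (2, -1, -1) -> (-(-1), -(2), -(-1)) = (1, -2, 1)
Step 3: (1, -2, 1) -> (-(1), -(1), -(-2)) = (-1, -1, 2)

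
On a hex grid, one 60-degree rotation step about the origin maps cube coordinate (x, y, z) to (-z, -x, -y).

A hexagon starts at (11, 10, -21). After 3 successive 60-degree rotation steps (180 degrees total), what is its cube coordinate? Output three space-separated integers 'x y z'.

Start: (11, 10, -21)
Step 1: (11, 10, -21) -> (-(-21), -(11), -(10)) = (21, -11, -10)
Step 2: (21, -11, -10) -> (-(-10), -(21), -(-11)) = (10, -21, 11)
Step 3: (10, -21, 11) -> (-(11), -(10), -(-21)) = (-11, -10, 21)

Answer: -11 -10 21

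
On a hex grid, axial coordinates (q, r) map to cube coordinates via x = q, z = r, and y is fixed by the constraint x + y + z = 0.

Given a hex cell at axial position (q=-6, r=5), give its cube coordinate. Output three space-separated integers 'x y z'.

Answer: -6 1 5

Derivation:
x = q = -6
z = r = 5
y = -x - z = -(-6) - (5) = 1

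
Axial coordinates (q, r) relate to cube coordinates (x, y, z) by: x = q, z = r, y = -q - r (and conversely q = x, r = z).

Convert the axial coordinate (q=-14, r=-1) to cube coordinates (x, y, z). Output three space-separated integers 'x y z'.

Answer: -14 15 -1

Derivation:
x = q = -14
z = r = -1
y = -x - z = -(-14) - (-1) = 15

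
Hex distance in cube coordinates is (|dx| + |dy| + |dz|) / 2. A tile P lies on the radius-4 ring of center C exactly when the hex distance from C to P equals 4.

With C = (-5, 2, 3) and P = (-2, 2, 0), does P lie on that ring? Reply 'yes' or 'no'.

Answer: no

Derivation:
|px - cx| = |-2 - (-5)| = 3
|py - cy| = |2 - 2| = 0
|pz - cz| = |0 - 3| = 3
distance = (3+0+3)/2 = 6/2 = 3
radius = 4; distance != radius -> no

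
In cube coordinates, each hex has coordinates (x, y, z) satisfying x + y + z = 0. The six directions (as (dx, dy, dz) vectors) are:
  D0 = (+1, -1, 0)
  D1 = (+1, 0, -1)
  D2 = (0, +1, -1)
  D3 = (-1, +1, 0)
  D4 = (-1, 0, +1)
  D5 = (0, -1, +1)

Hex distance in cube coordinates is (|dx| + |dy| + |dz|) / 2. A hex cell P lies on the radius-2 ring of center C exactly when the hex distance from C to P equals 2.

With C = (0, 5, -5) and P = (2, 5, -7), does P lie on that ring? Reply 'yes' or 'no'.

Answer: yes

Derivation:
|px - cx| = |2 - 0| = 2
|py - cy| = |5 - 5| = 0
|pz - cz| = |-7 - (-5)| = 2
distance = (2+0+2)/2 = 4/2 = 2
radius = 2; distance == radius -> yes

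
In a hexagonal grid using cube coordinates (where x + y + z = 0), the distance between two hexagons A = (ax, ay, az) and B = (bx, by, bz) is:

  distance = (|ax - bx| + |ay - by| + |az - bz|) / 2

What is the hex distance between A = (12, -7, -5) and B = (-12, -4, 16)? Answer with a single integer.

Answer: 24

Derivation:
|ax - bx| = |12 - (-12)| = 24
|ay - by| = |-7 - (-4)| = 3
|az - bz| = |-5 - 16| = 21
distance = (24 + 3 + 21) / 2 = 48 / 2 = 24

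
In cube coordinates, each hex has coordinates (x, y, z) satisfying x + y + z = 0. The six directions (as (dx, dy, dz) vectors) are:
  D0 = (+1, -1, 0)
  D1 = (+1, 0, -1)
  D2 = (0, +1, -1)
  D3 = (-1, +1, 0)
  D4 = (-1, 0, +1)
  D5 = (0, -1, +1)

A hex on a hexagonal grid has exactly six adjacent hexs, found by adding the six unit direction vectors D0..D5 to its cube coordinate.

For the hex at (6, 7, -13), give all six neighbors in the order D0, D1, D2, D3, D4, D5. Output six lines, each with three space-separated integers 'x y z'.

Center: (6, 7, -13). Add each direction:
  D0: (6, 7, -13) + (1, -1, 0) = (7, 6, -13)
  D1: (6, 7, -13) + (1, 0, -1) = (7, 7, -14)
  D2: (6, 7, -13) + (0, 1, -1) = (6, 8, -14)
  D3: (6, 7, -13) + (-1, 1, 0) = (5, 8, -13)
  D4: (6, 7, -13) + (-1, 0, 1) = (5, 7, -12)
  D5: (6, 7, -13) + (0, -1, 1) = (6, 6, -12)

Answer: 7 6 -13
7 7 -14
6 8 -14
5 8 -13
5 7 -12
6 6 -12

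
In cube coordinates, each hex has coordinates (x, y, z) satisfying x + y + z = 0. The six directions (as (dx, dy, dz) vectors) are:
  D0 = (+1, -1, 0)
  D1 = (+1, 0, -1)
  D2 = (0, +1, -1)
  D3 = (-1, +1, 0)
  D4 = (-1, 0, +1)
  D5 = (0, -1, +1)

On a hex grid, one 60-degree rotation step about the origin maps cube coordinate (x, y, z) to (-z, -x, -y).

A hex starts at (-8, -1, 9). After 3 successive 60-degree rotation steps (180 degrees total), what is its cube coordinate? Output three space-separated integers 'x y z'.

Answer: 8 1 -9

Derivation:
Start: (-8, -1, 9)
Step 1: (-8, -1, 9) -> (-(9), -(-8), -(-1)) = (-9, 8, 1)
Step 2: (-9, 8, 1) -> (-(1), -(-9), -(8)) = (-1, 9, -8)
Step 3: (-1, 9, -8) -> (-(-8), -(-1), -(9)) = (8, 1, -9)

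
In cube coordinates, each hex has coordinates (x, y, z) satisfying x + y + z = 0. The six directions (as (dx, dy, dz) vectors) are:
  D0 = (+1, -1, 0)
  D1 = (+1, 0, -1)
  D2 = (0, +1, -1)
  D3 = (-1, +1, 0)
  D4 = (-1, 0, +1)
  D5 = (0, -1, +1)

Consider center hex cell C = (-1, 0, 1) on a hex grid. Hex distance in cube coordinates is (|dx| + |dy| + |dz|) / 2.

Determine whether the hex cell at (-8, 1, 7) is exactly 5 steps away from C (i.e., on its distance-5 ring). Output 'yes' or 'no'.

Answer: no

Derivation:
|px - cx| = |-8 - (-1)| = 7
|py - cy| = |1 - 0| = 1
|pz - cz| = |7 - 1| = 6
distance = (7+1+6)/2 = 14/2 = 7
radius = 5; distance != radius -> no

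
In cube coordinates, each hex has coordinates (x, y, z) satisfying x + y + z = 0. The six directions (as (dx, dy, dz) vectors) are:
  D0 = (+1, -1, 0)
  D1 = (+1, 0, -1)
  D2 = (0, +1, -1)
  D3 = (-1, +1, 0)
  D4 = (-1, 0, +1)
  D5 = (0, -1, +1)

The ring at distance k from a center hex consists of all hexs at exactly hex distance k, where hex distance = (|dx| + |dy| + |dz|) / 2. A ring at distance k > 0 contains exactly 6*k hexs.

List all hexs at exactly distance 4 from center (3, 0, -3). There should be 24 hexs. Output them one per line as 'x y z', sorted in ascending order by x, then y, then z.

Walk ring at distance 4 from (3, 0, -3):
Start at center + D4*4 = (-1, 0, 1)
  hex 0: (-1, 0, 1)
  hex 1: (0, -1, 1)
  hex 2: (1, -2, 1)
  hex 3: (2, -3, 1)
  hex 4: (3, -4, 1)
  hex 5: (4, -4, 0)
  hex 6: (5, -4, -1)
  hex 7: (6, -4, -2)
  hex 8: (7, -4, -3)
  hex 9: (7, -3, -4)
  hex 10: (7, -2, -5)
  hex 11: (7, -1, -6)
  hex 12: (7, 0, -7)
  hex 13: (6, 1, -7)
  hex 14: (5, 2, -7)
  hex 15: (4, 3, -7)
  hex 16: (3, 4, -7)
  hex 17: (2, 4, -6)
  hex 18: (1, 4, -5)
  hex 19: (0, 4, -4)
  hex 20: (-1, 4, -3)
  hex 21: (-1, 3, -2)
  hex 22: (-1, 2, -1)
  hex 23: (-1, 1, 0)
Sorted: 24 hexes.

Answer: -1 0 1
-1 1 0
-1 2 -1
-1 3 -2
-1 4 -3
0 -1 1
0 4 -4
1 -2 1
1 4 -5
2 -3 1
2 4 -6
3 -4 1
3 4 -7
4 -4 0
4 3 -7
5 -4 -1
5 2 -7
6 -4 -2
6 1 -7
7 -4 -3
7 -3 -4
7 -2 -5
7 -1 -6
7 0 -7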